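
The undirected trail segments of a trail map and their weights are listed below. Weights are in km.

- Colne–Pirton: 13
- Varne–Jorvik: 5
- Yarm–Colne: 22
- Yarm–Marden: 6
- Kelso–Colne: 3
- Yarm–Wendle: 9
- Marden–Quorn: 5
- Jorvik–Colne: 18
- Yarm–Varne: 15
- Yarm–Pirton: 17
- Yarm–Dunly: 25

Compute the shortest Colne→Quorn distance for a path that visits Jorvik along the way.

Best Colne to Jorvik: Colne → Jorvik costing 18
Best Jorvik to Quorn: Jorvik → Varne → Yarm → Marden → Quorn costing 31
Total via Jorvik: 18 + 31 = 49 km.

49 km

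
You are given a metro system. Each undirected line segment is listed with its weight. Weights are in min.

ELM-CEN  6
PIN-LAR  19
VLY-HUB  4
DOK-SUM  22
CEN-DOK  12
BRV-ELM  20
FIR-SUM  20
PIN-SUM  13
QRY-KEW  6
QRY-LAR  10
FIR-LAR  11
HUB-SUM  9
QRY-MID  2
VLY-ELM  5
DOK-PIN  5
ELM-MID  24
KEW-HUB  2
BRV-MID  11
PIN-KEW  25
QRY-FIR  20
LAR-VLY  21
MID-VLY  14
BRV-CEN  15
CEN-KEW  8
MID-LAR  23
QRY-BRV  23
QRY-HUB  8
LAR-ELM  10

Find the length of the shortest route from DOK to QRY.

26 min

Candidate routes:
DOK → PIN → SUM → HUB → QRY: 5+13+9+8 = 35
DOK → CEN → KEW → HUB → QRY: 12+8+2+8 = 30
DOK → PIN → LAR → QRY: 5+19+10 = 34
DOK → CEN → KEW → QRY: 12+8+6 = 26
The minimum is 26 min via DOK → CEN → KEW → QRY.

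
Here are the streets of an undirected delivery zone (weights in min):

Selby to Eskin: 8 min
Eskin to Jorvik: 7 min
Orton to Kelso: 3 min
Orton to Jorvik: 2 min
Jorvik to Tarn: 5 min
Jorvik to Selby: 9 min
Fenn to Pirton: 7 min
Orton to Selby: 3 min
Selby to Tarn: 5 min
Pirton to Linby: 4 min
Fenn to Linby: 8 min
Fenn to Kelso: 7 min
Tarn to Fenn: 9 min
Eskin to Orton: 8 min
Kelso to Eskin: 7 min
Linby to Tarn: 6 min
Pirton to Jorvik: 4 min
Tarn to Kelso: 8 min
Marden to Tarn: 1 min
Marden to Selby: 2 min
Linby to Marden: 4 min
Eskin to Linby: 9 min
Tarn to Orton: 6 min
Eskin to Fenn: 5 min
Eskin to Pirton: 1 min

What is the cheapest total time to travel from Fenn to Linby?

8 min

Settle nodes by increasing distance from Fenn:
Fenn: 0
Eskin: 5  (via Fenn)
Pirton: 6  (via Eskin)
Kelso: 7  (via Fenn)
Linby: 8  (via Fenn)
Shortest route: Fenn–Linby = 8 min.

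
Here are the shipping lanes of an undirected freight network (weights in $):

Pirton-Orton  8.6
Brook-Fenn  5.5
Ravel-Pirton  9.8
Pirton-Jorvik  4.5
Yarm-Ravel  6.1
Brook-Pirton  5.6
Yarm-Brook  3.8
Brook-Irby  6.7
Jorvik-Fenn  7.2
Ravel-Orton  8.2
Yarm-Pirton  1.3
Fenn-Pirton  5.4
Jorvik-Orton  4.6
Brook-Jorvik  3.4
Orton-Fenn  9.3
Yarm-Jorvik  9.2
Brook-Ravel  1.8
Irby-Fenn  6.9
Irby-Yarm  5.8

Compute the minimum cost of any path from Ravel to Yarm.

Enumerating some paths:
Ravel - Yarm: 6.1 = 6.1
Ravel - Brook - Yarm: 1.8+3.8 = 5.6
The minimum is $5.6 via Ravel - Brook - Yarm.

$5.6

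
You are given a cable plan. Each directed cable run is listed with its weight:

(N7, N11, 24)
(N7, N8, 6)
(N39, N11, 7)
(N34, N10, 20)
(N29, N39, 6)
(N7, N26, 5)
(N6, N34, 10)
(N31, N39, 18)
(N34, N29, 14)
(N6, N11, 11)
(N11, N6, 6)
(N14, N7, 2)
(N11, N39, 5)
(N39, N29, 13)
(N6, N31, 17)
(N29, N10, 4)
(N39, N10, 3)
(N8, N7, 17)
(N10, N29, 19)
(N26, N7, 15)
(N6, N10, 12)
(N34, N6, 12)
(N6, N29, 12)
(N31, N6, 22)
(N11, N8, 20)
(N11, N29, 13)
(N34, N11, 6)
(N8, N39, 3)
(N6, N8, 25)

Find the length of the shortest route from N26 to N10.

27

Settle nodes by increasing distance from N26:
N26: 0
N7: 15  (via N26)
N8: 21  (via N7)
N39: 24  (via N8)
N10: 27  (via N39)
Shortest route: N26 → N7 → N8 → N39 → N10 = 27.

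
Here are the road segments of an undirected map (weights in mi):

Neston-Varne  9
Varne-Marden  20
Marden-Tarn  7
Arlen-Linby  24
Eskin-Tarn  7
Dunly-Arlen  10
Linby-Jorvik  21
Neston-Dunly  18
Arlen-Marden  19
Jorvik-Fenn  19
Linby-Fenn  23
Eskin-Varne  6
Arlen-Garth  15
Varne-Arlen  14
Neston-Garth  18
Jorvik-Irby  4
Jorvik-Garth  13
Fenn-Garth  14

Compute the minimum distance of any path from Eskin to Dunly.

30 mi

Running Dijkstra from Eskin:
Eskin: 0
Varne: 6  (via Eskin)
Tarn: 7  (via Eskin)
Marden: 14  (via Tarn)
Neston: 15  (via Varne)
Arlen: 20  (via Varne)
Dunly: 30  (via Arlen)
Shortest route: Eskin → Varne → Arlen → Dunly = 30 mi.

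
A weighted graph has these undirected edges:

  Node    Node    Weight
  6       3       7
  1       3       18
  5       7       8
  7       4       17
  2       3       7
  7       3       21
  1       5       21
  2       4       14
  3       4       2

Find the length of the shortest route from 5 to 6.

34

Enumerating some paths:
5 - 7 - 3 - 6: 8+21+7 = 36
5 - 7 - 4 - 3 - 6: 8+17+2+7 = 34
The minimum is 34 via 5 - 7 - 4 - 3 - 6.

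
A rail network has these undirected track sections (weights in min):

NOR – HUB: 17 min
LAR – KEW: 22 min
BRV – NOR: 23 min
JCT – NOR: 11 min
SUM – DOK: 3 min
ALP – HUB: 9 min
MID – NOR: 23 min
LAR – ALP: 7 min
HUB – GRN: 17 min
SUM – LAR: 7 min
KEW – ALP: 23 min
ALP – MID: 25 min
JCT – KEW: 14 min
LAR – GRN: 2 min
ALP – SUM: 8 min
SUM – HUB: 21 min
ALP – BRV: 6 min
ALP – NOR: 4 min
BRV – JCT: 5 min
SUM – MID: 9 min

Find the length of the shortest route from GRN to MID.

Shortest distances from GRN:
GRN: 0
LAR: 2  (via GRN)
SUM: 9  (via LAR)
ALP: 9  (via LAR)
DOK: 12  (via SUM)
NOR: 13  (via ALP)
BRV: 15  (via ALP)
HUB: 17  (via GRN)
MID: 18  (via SUM)
Shortest route: GRN → LAR → SUM → MID = 18 min.

18 min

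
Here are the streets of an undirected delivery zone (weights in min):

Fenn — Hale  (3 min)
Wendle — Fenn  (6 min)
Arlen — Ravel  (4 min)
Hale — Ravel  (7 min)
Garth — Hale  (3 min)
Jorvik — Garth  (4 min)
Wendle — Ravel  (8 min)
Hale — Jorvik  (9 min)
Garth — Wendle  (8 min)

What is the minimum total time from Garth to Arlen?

14 min

Running Dijkstra from Garth:
Garth: 0
Hale: 3  (via Garth)
Jorvik: 4  (via Garth)
Fenn: 6  (via Hale)
Wendle: 8  (via Garth)
Ravel: 10  (via Hale)
Arlen: 14  (via Ravel)
Shortest route: Garth → Hale → Ravel → Arlen = 14 min.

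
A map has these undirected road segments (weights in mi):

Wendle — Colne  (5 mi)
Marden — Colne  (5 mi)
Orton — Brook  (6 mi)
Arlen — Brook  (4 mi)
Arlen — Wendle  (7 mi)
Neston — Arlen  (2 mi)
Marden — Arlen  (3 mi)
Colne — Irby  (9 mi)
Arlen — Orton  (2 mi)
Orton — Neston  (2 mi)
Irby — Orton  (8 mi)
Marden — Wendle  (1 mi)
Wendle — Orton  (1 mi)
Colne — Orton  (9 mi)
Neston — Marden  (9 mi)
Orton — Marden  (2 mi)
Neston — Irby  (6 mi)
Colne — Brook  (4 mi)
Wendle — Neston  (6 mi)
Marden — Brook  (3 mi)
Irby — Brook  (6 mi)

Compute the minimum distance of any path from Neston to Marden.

Settle nodes by increasing distance from Neston:
Neston: 0
Orton: 2  (via Neston)
Arlen: 2  (via Neston)
Wendle: 3  (via Orton)
Marden: 4  (via Orton)
Shortest route: Neston → Orton → Marden = 4 mi.

4 mi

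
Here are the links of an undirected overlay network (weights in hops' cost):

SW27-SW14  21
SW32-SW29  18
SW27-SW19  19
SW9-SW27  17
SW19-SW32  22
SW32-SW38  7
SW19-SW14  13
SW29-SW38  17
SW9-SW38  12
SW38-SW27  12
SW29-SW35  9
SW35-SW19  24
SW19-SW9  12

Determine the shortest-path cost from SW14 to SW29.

46 hops' cost

Enumerating some paths:
SW14 - SW27 - SW38 - SW29: 21+12+17 = 50
SW14 - SW19 - SW35 - SW29: 13+24+9 = 46
SW14 - SW19 - SW32 - SW29: 13+22+18 = 53
Cheapest is SW14 - SW19 - SW35 - SW29 at 46 hops' cost.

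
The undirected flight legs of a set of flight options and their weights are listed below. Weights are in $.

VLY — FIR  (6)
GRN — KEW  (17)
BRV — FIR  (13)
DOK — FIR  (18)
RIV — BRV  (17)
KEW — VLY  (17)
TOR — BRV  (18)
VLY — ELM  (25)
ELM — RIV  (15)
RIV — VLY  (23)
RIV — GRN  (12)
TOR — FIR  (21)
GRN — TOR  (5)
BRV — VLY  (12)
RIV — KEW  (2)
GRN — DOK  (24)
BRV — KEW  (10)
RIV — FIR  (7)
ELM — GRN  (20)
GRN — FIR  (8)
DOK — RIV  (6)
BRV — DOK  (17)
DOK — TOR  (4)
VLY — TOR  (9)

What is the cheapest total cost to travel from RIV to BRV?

Enumerating some paths:
RIV → DOK → BRV: 6+17 = 23
RIV → FIR → BRV: 7+13 = 20
RIV → KEW → BRV: 2+10 = 12
RIV → BRV: 17 = 17
The minimum is $12 via RIV → KEW → BRV.

$12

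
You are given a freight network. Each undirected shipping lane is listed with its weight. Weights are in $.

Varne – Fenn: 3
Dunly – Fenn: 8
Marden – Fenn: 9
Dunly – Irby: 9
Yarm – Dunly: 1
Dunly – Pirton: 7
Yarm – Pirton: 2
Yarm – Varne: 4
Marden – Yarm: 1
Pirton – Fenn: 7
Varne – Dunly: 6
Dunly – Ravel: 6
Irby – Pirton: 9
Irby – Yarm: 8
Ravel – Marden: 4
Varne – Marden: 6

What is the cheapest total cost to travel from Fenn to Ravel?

Running Dijkstra from Fenn:
Fenn: 0
Varne: 3  (via Fenn)
Pirton: 7  (via Fenn)
Yarm: 7  (via Varne)
Marden: 8  (via Yarm)
Dunly: 8  (via Fenn)
Ravel: 12  (via Marden)
Shortest route: Fenn → Varne → Yarm → Marden → Ravel = $12.

$12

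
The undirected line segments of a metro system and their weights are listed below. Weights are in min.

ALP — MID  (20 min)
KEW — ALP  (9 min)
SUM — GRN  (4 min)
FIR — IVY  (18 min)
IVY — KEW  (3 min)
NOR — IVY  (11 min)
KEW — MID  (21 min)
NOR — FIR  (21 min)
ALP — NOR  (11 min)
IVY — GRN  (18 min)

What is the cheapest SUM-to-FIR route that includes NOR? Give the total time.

Best SUM to NOR: SUM → GRN → IVY → NOR costing 33
Shortest NOR→FIR: NOR → FIR = 21
Total via NOR: 33 + 21 = 54 min.

54 min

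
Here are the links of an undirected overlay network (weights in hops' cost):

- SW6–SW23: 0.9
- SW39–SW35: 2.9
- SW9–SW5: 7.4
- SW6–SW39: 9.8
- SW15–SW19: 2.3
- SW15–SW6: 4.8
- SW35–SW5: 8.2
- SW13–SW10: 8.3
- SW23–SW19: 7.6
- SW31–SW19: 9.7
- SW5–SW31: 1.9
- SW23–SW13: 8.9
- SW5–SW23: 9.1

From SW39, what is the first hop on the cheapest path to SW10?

SW6

Enumerating some paths:
SW39 → SW35 → SW5 → SW23 → SW13 → SW10: 2.9+8.2+9.1+8.9+8.3 = 37.4
SW39 → SW35 → SW5 → SW31 → SW19 → SW23 → SW13 → SW10: 2.9+8.2+1.9+9.7+7.6+8.9+8.3 = 47.5
SW39 → SW6 → SW15 → SW19 → SW23 → SW13 → SW10: 9.8+4.8+2.3+7.6+8.9+8.3 = 41.7
SW39 → SW6 → SW23 → SW13 → SW10: 9.8+0.9+8.9+8.3 = 27.9
Cheapest is SW39 → SW6 → SW23 → SW13 → SW10 at 27.9 hops' cost.
So from SW39 the first move is to SW6.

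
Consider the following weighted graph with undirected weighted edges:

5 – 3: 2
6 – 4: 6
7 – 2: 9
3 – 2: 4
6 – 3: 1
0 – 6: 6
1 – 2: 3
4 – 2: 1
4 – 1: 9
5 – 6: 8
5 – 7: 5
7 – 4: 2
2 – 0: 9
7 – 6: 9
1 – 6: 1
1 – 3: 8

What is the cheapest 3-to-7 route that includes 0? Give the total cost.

19

Best 3 to 0: 3–6–0 costing 7
Shortest 0→7: 0–2–4–7 = 12
Total via 0: 7 + 12 = 19.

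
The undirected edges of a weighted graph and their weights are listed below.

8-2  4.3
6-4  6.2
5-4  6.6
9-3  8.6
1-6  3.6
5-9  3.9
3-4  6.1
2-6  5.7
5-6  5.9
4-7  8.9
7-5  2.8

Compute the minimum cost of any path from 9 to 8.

19.8

Settle nodes by increasing distance from 9:
9: 0
5: 3.9  (via 9)
7: 6.7  (via 5)
3: 8.6  (via 9)
6: 9.8  (via 5)
4: 10.5  (via 5)
1: 13.4  (via 6)
2: 15.5  (via 6)
8: 19.8  (via 2)
Shortest route: 9 → 5 → 6 → 2 → 8 = 19.8.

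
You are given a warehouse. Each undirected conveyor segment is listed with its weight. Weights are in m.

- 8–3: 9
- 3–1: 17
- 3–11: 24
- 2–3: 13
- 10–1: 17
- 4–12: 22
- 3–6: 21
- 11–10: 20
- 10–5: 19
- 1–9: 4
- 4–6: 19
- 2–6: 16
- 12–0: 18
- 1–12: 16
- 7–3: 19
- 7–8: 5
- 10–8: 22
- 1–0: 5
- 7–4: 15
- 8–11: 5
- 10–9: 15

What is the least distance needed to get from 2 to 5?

63 m

Enumerating some paths:
2 - 3 - 1 - 10 - 5: 13+17+17+19 = 66
2 - 3 - 8 - 10 - 5: 13+9+22+19 = 63
2 - 3 - 8 - 11 - 10 - 5: 13+9+5+20+19 = 66
The minimum is 63 m via 2 - 3 - 8 - 10 - 5.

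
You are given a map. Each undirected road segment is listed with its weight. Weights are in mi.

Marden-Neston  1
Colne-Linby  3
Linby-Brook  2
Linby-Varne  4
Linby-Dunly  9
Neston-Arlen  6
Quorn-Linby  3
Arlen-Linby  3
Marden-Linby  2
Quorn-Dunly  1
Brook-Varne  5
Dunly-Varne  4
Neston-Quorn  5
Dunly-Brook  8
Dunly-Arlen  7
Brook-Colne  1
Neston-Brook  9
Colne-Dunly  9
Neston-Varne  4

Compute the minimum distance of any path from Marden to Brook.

Candidate routes:
Marden → Neston → Varne → Brook: 1+4+5 = 10
Marden → Neston → Brook: 1+9 = 10
Marden → Linby → Brook: 2+2 = 4
Marden → Linby → Colne → Brook: 2+3+1 = 6
The minimum is 4 mi via Marden → Linby → Brook.

4 mi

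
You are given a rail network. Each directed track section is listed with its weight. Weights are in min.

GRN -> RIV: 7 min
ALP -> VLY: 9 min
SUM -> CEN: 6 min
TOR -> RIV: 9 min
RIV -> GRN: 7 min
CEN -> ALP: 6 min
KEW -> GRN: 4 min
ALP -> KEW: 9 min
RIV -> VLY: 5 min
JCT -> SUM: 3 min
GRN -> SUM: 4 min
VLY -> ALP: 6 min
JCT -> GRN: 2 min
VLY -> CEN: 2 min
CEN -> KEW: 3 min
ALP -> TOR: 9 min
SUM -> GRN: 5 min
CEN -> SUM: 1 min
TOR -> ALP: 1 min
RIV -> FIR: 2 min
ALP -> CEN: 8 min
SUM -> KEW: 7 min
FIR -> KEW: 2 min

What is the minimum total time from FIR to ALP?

Enumerating some paths:
FIR → KEW → GRN → RIV → VLY → ALP: 2+4+7+5+6 = 24
FIR → KEW → GRN → SUM → CEN → ALP: 2+4+4+6+6 = 22
Cheapest is FIR → KEW → GRN → SUM → CEN → ALP at 22 min.

22 min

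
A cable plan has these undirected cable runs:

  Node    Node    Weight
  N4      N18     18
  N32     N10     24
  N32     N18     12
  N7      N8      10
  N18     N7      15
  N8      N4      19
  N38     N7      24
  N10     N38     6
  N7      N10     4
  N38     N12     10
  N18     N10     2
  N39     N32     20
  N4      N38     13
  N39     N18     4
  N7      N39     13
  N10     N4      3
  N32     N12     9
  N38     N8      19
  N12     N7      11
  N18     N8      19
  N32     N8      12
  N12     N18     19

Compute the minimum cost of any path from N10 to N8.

14

Shortest distances from N10:
N10: 0
N18: 2  (via N10)
N4: 3  (via N10)
N7: 4  (via N10)
N38: 6  (via N10)
N39: 6  (via N18)
N32: 14  (via N18)
N8: 14  (via N7)
Shortest route: N10 → N7 → N8 = 14.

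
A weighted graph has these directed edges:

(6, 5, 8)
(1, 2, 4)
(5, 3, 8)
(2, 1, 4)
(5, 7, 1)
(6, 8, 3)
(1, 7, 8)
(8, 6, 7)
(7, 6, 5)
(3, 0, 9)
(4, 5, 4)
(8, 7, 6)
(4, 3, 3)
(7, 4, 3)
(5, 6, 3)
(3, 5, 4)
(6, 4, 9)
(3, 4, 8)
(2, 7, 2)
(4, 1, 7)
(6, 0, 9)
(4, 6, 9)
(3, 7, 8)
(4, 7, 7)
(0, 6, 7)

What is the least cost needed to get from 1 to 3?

12

Compare a few routes:
1 - 2 - 7 - 4 - 5 - 3: 4+2+3+4+8 = 21
1 - 2 - 7 - 4 - 3: 4+2+3+3 = 12
1 - 7 - 4 - 3: 8+3+3 = 14
1 - 2 - 7 - 6 - 4 - 3: 4+2+5+9+3 = 23
Cheapest is 1 - 2 - 7 - 4 - 3 at 12.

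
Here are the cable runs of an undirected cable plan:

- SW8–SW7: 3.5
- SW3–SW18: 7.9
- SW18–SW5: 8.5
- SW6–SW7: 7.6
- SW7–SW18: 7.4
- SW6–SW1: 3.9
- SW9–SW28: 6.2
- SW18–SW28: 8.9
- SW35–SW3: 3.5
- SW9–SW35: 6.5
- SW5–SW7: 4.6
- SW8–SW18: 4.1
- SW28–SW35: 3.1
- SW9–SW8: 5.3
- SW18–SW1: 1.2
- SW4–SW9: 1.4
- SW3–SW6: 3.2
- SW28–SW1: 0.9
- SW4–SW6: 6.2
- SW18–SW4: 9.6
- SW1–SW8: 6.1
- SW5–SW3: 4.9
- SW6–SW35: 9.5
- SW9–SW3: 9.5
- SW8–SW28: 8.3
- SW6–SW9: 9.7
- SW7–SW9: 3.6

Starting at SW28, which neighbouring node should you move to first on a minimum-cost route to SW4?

SW9

Candidate routes:
SW28–SW35–SW9–SW4: 3.1+6.5+1.4 = 11
SW28–SW9–SW4: 6.2+1.4 = 7.6
The minimum is 7.6 via SW28–SW9–SW4.
So from SW28 the first move is to SW9.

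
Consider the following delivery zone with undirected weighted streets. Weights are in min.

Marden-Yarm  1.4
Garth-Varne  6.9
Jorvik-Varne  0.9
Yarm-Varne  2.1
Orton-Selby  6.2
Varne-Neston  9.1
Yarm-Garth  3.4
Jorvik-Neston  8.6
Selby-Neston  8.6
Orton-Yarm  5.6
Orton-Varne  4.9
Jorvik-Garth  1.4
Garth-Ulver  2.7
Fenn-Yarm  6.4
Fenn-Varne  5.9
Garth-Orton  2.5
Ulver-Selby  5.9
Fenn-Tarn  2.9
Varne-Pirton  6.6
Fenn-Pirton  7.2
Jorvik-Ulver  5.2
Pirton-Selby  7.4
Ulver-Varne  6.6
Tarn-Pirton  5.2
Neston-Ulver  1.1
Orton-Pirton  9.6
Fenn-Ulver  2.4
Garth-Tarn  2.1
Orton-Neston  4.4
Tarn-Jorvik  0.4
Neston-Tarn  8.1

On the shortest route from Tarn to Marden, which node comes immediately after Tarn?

Candidate routes:
Tarn–Jorvik–Garth–Yarm–Marden: 0.4+1.4+3.4+1.4 = 6.6
Tarn–Garth–Yarm–Marden: 2.1+3.4+1.4 = 6.9
Tarn–Jorvik–Varne–Yarm–Marden: 0.4+0.9+2.1+1.4 = 4.8
Cheapest is Tarn–Jorvik–Varne–Yarm–Marden at 4.8 min.
So from Tarn the first move is to Jorvik.

Jorvik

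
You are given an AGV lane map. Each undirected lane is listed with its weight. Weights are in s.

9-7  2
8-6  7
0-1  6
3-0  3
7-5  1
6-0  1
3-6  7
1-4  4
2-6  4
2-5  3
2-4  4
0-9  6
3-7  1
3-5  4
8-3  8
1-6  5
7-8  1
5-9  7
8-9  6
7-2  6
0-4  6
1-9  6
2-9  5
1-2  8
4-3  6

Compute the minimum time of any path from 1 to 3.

Enumerating some paths:
1 → 0 → 3: 6+3 = 9
1 → 4 → 3: 4+6 = 10
1 → 6 → 3: 5+7 = 12
The minimum is 9 s via 1 → 0 → 3.

9 s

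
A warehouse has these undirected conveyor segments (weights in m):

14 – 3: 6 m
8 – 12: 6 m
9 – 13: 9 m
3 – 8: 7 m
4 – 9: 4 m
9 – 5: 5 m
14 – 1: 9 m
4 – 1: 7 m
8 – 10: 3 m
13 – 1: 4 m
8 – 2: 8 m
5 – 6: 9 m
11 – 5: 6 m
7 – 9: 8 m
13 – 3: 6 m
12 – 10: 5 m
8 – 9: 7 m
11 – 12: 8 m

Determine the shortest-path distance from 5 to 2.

Settle nodes by increasing distance from 5:
5: 0
9: 5  (via 5)
11: 6  (via 5)
4: 9  (via 9)
6: 9  (via 5)
8: 12  (via 9)
7: 13  (via 9)
12: 14  (via 11)
13: 14  (via 9)
10: 15  (via 8)
1: 16  (via 4)
3: 19  (via 8)
2: 20  (via 8)
Shortest route: 5 → 9 → 8 → 2 = 20 m.

20 m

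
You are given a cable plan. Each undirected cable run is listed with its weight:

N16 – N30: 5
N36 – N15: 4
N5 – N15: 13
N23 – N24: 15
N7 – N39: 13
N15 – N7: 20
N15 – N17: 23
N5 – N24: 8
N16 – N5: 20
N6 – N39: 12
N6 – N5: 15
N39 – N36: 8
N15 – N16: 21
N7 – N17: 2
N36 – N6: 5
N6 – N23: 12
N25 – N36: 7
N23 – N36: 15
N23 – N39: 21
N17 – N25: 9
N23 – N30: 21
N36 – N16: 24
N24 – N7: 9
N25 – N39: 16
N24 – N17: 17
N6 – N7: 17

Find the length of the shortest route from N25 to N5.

Candidate routes:
N25 → N17 → N7 → N24 → N5: 9+2+9+8 = 28
N25 → N36 → N6 → N5: 7+5+15 = 27
N25 → N36 → N15 → N5: 7+4+13 = 24
The minimum is 24 via N25 → N36 → N15 → N5.

24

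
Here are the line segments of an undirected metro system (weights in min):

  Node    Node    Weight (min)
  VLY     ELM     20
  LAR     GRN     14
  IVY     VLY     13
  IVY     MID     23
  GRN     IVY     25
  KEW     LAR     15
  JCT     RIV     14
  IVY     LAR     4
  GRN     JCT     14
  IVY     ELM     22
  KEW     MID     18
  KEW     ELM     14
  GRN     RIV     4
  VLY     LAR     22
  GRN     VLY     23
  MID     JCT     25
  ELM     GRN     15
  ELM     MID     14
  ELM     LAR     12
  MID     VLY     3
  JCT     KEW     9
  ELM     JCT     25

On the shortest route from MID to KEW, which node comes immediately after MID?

KEW

Candidate routes:
MID - KEW: 18 = 18
MID - JCT - KEW: 25+9 = 34
MID - ELM - KEW: 14+14 = 28
Cheapest is MID - KEW at 18 min.
So from MID the first move is to KEW.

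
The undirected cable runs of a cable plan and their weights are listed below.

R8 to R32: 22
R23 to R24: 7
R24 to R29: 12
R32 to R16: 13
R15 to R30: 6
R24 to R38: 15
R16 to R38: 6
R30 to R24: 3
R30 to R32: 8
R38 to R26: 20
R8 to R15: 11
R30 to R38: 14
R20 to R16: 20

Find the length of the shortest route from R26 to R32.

39

Compare a few routes:
R26–R38–R30–R32: 20+14+8 = 42
R26–R38–R16–R32: 20+6+13 = 39
R26–R38–R24–R30–R32: 20+15+3+8 = 46
Cheapest is R26–R38–R16–R32 at 39.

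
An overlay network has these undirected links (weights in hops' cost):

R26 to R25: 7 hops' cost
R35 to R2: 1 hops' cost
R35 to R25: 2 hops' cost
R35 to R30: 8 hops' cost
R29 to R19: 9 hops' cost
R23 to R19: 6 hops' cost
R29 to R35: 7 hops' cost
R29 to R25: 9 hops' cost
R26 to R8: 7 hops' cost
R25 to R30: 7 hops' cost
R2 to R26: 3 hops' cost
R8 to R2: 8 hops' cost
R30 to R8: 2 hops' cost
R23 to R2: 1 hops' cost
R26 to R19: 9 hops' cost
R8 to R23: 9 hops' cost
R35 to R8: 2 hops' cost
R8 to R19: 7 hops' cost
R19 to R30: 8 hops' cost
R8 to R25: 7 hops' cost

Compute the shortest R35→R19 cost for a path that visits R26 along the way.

Best R35 to R26: R35 → R2 → R26 costing 4
Shortest R26→R19: R26 → R19 = 9
Total via R26: 4 + 9 = 13 hops' cost.

13 hops' cost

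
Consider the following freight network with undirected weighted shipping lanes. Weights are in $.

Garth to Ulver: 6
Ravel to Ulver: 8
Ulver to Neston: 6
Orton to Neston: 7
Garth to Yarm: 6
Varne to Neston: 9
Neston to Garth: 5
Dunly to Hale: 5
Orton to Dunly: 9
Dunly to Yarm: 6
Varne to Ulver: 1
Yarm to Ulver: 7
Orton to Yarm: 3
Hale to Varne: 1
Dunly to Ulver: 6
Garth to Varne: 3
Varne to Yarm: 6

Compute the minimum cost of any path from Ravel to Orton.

Running Dijkstra from Ravel:
Ravel: 0
Ulver: 8  (via Ravel)
Varne: 9  (via Ulver)
Hale: 10  (via Varne)
Garth: 12  (via Varne)
Dunly: 14  (via Ulver)
Neston: 14  (via Ulver)
Yarm: 15  (via Ulver)
Orton: 18  (via Yarm)
Shortest route: Ravel → Ulver → Yarm → Orton = $18.

$18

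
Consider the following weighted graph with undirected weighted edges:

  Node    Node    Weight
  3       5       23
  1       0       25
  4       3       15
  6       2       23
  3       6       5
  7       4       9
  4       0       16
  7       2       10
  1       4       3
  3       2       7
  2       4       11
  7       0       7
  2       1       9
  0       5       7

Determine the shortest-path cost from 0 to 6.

Running Dijkstra from 0:
0: 0
5: 7  (via 0)
7: 7  (via 0)
4: 16  (via 0)
2: 17  (via 7)
1: 19  (via 4)
3: 24  (via 2)
6: 29  (via 3)
Shortest route: 0 → 7 → 2 → 3 → 6 = 29.

29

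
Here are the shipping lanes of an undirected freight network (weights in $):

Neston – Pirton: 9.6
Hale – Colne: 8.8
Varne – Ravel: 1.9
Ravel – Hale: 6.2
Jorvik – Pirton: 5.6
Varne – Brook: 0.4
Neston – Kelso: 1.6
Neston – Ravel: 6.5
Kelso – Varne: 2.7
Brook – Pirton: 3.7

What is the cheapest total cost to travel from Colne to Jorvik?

$26.6

Settle nodes by increasing distance from Colne:
Colne: 0
Hale: 8.8  (via Colne)
Ravel: 15  (via Hale)
Varne: 16.9  (via Ravel)
Brook: 17.3  (via Varne)
Kelso: 19.6  (via Varne)
Pirton: 21  (via Brook)
Neston: 21.2  (via Kelso)
Jorvik: 26.6  (via Pirton)
Shortest route: Colne–Hale–Ravel–Varne–Brook–Pirton–Jorvik = $26.6.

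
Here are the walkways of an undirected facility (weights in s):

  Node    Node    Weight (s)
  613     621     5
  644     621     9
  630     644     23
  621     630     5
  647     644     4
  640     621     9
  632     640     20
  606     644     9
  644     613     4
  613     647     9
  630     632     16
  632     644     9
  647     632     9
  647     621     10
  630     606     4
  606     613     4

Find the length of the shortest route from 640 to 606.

Enumerating some paths:
640 → 621 → 613 → 644 → 606: 9+5+4+9 = 27
640 → 621 → 644 → 613 → 606: 9+9+4+4 = 26
640 → 621 → 630 → 606: 9+5+4 = 18
640 → 621 → 644 → 606: 9+9+9 = 27
Cheapest is 640 → 621 → 630 → 606 at 18 s.

18 s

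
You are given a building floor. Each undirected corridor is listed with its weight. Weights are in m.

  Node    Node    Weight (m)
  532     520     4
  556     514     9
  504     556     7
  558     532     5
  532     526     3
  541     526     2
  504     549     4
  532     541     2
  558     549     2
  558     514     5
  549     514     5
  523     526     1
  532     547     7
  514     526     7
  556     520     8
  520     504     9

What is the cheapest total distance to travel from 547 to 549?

Candidate routes:
547 → 532 → 558 → 549: 7+5+2 = 14
547 → 532 → 558 → 514 → 549: 7+5+5+5 = 22
547 → 532 → 541 → 526 → 514 → 549: 7+2+2+7+5 = 23
547 → 532 → 526 → 514 → 549: 7+3+7+5 = 22
Cheapest is 547 → 532 → 558 → 549 at 14 m.

14 m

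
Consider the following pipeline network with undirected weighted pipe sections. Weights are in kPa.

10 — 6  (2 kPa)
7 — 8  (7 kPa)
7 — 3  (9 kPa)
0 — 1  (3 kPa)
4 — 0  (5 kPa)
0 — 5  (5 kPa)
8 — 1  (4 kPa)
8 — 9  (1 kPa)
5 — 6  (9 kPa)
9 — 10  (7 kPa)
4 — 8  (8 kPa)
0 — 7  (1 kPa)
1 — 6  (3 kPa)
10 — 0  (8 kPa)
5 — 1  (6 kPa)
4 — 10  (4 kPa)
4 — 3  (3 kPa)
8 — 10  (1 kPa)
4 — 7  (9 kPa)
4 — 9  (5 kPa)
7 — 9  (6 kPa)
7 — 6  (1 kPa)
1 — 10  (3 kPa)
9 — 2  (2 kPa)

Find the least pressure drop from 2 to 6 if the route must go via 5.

Shortest 2→5: 2–9–8–1–5 = 13
Shortest 5→6: 5–0–7–6 = 7
Total via 5: 13 + 7 = 20 kPa.

20 kPa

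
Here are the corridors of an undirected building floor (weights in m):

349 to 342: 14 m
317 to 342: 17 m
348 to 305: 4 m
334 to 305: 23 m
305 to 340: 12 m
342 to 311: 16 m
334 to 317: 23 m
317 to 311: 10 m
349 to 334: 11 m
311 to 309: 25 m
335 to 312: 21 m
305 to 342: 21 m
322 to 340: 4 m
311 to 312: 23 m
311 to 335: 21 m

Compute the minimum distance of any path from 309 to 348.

Shortest distances from 309:
309: 0
311: 25  (via 309)
317: 35  (via 311)
342: 41  (via 311)
335: 46  (via 311)
312: 48  (via 311)
349: 55  (via 342)
334: 58  (via 317)
305: 62  (via 342)
348: 66  (via 305)
Shortest route: 309–311–342–305–348 = 66 m.

66 m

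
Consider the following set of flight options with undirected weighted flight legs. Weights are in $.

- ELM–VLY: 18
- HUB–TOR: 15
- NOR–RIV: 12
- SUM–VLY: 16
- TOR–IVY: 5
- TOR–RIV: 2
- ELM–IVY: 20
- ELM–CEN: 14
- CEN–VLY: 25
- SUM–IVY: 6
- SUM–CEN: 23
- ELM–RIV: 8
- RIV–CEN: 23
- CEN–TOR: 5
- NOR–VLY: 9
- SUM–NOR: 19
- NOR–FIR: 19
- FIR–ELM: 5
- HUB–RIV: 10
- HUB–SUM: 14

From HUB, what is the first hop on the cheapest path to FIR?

Compare a few routes:
HUB → TOR → RIV → ELM → FIR: 15+2+8+5 = 30
HUB → RIV → ELM → FIR: 10+8+5 = 23
Cheapest is HUB → RIV → ELM → FIR at $23.
So from HUB the first move is to RIV.

RIV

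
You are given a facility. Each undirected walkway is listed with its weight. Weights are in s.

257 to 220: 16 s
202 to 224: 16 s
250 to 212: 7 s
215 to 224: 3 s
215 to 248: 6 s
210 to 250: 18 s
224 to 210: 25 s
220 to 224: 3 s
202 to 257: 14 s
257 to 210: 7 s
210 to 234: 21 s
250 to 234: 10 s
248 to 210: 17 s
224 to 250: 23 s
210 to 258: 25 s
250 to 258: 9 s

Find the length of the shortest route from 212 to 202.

46 s

Enumerating some paths:
212 - 250 - 258 - 210 - 257 - 202: 7+9+25+7+14 = 62
212 - 250 - 224 - 202: 7+23+16 = 46
212 - 250 - 234 - 210 - 257 - 202: 7+10+21+7+14 = 59
212 - 250 - 224 - 220 - 257 - 202: 7+23+3+16+14 = 63
The minimum is 46 s via 212 - 250 - 224 - 202.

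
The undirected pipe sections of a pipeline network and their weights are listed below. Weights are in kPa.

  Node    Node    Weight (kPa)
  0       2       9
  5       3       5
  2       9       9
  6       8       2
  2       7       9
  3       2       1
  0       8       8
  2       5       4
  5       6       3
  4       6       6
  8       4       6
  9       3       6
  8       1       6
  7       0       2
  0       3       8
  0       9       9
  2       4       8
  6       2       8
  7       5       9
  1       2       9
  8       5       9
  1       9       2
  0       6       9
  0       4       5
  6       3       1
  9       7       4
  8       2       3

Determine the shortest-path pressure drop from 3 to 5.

Shortest distances from 3:
3: 0
2: 1  (via 3)
6: 1  (via 3)
8: 3  (via 6)
5: 4  (via 6)
Shortest route: 3 → 6 → 5 = 4 kPa.

4 kPa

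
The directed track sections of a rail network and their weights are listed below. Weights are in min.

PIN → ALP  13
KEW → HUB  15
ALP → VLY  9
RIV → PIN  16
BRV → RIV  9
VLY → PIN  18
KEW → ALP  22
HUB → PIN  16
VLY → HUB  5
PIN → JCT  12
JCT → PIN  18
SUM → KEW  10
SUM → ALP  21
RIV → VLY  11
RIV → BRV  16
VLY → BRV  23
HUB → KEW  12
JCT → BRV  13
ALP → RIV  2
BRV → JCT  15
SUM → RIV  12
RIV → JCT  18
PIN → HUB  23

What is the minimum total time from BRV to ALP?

38 min

Settle nodes by increasing distance from BRV:
BRV: 0
RIV: 9  (via BRV)
JCT: 15  (via BRV)
VLY: 20  (via RIV)
HUB: 25  (via VLY)
PIN: 25  (via RIV)
KEW: 37  (via HUB)
ALP: 38  (via PIN)
Shortest route: BRV–RIV–PIN–ALP = 38 min.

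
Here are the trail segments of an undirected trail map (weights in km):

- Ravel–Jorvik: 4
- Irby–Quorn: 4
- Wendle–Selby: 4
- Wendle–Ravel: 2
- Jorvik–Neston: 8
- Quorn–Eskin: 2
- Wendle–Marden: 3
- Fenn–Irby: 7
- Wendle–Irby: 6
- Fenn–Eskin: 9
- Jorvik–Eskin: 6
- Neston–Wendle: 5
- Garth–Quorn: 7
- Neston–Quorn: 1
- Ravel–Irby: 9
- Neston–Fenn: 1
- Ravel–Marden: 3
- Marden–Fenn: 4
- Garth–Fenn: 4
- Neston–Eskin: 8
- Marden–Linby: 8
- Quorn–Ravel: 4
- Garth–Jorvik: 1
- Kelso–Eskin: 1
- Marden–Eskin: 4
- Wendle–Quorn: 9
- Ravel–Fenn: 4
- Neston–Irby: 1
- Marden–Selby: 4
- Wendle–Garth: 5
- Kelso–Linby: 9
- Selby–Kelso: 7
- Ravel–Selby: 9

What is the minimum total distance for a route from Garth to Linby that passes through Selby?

Shortest Garth→Selby: Garth → Wendle → Selby = 9
Best Selby to Linby: Selby → Marden → Linby costing 12
Total via Selby: 9 + 12 = 21 km.

21 km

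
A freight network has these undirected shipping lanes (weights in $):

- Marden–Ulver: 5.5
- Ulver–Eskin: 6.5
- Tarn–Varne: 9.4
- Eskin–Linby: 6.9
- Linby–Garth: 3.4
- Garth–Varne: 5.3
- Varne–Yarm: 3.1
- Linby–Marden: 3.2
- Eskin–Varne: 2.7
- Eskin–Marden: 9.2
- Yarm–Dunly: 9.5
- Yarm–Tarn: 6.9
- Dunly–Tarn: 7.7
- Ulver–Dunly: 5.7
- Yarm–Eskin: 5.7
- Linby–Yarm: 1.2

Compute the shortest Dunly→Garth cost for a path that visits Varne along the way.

$17.9

Shortest Dunly→Varne: Dunly → Yarm → Varne = 12.6
Best Varne to Garth: Varne → Garth costing 5.3
Total via Varne: 12.6 + 5.3 = $17.9.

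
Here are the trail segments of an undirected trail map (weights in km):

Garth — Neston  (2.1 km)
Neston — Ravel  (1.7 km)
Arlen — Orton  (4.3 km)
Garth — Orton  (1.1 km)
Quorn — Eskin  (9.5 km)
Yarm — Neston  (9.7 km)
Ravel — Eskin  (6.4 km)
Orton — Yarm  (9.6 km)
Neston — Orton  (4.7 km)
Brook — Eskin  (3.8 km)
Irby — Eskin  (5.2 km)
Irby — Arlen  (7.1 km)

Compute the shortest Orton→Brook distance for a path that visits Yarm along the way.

31.2 km

Best Orton to Yarm: Orton–Yarm costing 9.6
Shortest Yarm→Brook: Yarm–Neston–Ravel–Eskin–Brook = 21.6
Total via Yarm: 9.6 + 21.6 = 31.2 km.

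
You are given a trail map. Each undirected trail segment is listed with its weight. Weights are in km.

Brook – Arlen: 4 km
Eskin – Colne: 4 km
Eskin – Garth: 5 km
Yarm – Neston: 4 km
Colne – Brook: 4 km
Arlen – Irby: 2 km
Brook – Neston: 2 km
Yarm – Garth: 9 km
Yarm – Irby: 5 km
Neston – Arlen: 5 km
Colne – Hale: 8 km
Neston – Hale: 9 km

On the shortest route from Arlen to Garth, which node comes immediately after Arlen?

Candidate routes:
Arlen - Brook - Neston - Yarm - Garth: 4+2+4+9 = 19
Arlen - Brook - Colne - Eskin - Garth: 4+4+4+5 = 17
Arlen - Neston - Yarm - Garth: 5+4+9 = 18
Arlen - Irby - Yarm - Garth: 2+5+9 = 16
Cheapest is Arlen - Irby - Yarm - Garth at 16 km.
So from Arlen the first move is to Irby.

Irby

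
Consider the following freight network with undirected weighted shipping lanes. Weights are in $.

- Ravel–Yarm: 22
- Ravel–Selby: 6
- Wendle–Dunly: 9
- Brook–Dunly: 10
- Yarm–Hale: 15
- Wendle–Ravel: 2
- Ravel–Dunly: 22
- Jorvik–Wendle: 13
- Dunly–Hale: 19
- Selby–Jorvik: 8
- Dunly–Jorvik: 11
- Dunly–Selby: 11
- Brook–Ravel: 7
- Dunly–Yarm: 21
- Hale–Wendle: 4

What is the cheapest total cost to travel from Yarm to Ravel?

Running Dijkstra from Yarm:
Yarm: 0
Hale: 15  (via Yarm)
Wendle: 19  (via Hale)
Ravel: 21  (via Wendle)
Shortest route: Yarm–Hale–Wendle–Ravel = $21.

$21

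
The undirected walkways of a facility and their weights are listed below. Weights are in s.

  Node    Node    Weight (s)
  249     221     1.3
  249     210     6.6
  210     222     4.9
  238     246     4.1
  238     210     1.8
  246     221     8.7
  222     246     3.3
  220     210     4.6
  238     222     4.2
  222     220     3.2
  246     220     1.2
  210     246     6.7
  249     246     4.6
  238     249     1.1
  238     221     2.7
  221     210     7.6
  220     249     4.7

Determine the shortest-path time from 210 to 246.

5.8 s

Candidate routes:
210 → 238 → 246: 1.8+4.1 = 5.9
210 → 220 → 246: 4.6+1.2 = 5.8
The minimum is 5.8 s via 210 → 220 → 246.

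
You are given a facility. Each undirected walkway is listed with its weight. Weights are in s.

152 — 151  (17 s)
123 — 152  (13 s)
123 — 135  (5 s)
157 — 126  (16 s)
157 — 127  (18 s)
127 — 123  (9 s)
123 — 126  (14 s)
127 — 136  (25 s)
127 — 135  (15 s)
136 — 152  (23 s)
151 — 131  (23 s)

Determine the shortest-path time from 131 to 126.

Compare a few routes:
131 - 151 - 152 - 136 - 127 - 123 - 126: 23+17+23+25+9+14 = 111
131 - 151 - 152 - 123 - 135 - 127 - 157 - 126: 23+17+13+5+15+18+16 = 107
131 - 151 - 152 - 123 - 127 - 157 - 126: 23+17+13+9+18+16 = 96
131 - 151 - 152 - 123 - 126: 23+17+13+14 = 67
The minimum is 67 s via 131 - 151 - 152 - 123 - 126.

67 s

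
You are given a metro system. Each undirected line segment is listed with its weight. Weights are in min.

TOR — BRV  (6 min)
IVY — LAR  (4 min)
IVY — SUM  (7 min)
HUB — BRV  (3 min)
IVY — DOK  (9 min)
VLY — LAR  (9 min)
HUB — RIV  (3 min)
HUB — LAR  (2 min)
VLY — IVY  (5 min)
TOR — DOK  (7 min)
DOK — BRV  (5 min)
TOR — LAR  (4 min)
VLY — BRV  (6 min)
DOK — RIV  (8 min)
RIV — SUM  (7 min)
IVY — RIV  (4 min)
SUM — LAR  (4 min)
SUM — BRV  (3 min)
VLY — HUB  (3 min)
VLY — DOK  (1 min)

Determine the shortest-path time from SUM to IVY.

Running Dijkstra from SUM:
SUM: 0
BRV: 3  (via SUM)
LAR: 4  (via SUM)
HUB: 6  (via BRV)
RIV: 7  (via SUM)
IVY: 7  (via SUM)
Shortest route: SUM–IVY = 7 min.

7 min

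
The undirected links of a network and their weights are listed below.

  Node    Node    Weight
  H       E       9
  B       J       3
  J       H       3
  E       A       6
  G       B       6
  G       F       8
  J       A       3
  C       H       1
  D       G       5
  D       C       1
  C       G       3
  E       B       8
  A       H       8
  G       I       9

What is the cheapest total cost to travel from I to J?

Shortest distances from I:
I: 0
G: 9  (via I)
C: 12  (via G)
D: 13  (via C)
H: 13  (via C)
B: 15  (via G)
J: 16  (via H)
Shortest route: I–G–C–H–J = 16.

16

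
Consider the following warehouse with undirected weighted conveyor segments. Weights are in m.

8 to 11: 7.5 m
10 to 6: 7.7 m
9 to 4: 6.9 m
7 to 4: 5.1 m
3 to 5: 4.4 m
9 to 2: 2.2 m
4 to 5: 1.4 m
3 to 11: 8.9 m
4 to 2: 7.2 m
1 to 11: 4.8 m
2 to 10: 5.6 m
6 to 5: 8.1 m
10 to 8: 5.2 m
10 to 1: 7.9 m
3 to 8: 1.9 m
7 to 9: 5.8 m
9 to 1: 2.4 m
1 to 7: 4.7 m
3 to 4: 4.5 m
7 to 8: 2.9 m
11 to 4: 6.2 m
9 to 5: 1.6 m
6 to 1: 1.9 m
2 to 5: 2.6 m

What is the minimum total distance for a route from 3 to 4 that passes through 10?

16.7 m

Best 3 to 10: 3–8–10 costing 7.1
Shortest 10→4: 10–2–5–4 = 9.6
Total via 10: 7.1 + 9.6 = 16.7 m.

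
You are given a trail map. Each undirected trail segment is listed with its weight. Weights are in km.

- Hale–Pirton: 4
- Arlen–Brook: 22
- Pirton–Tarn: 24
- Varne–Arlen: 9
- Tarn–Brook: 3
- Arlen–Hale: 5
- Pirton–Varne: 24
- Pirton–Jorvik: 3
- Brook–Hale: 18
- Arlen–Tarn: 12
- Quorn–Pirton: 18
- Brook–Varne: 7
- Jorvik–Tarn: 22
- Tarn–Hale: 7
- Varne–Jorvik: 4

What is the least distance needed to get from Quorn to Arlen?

Enumerating some paths:
Quorn → Pirton → Jorvik → Varne → Arlen: 18+3+4+9 = 34
Quorn → Pirton → Hale → Arlen: 18+4+5 = 27
Quorn → Pirton → Jorvik → Varne → Brook → Tarn → Arlen: 18+3+4+7+3+12 = 47
Quorn → Pirton → Hale → Tarn → Arlen: 18+4+7+12 = 41
The minimum is 27 km via Quorn → Pirton → Hale → Arlen.

27 km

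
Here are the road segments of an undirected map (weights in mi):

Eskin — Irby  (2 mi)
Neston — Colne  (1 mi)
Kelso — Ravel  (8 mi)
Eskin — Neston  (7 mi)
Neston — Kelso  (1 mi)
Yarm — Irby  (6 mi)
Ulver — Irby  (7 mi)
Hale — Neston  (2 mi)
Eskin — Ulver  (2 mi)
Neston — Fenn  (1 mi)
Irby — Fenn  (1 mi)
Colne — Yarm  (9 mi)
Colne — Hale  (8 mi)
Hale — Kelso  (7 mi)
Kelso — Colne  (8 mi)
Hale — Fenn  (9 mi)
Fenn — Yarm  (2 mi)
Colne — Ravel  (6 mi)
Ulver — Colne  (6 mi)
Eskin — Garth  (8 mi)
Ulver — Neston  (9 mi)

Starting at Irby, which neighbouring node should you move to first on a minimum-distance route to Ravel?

Compare a few routes:
Irby - Fenn - Neston - Colne - Ravel: 1+1+1+6 = 9
Irby - Eskin - Ulver - Colne - Ravel: 2+2+6+6 = 16
Irby - Eskin - Neston - Colne - Ravel: 2+7+1+6 = 16
Irby - Fenn - Neston - Kelso - Ravel: 1+1+1+8 = 11
The minimum is 9 mi via Irby - Fenn - Neston - Colne - Ravel.
So from Irby the first move is to Fenn.

Fenn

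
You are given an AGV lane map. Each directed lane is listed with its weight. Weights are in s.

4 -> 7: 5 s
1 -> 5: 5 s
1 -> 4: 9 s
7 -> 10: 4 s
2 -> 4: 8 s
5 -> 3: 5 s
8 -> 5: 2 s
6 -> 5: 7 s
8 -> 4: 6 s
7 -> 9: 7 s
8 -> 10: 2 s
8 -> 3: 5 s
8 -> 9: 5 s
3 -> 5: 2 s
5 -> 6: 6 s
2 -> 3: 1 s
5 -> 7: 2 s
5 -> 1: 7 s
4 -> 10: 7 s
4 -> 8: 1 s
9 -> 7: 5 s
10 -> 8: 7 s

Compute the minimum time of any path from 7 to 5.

Shortest distances from 7:
7: 0
10: 4  (via 7)
9: 7  (via 7)
8: 11  (via 10)
5: 13  (via 8)
Shortest route: 7–10–8–5 = 13 s.

13 s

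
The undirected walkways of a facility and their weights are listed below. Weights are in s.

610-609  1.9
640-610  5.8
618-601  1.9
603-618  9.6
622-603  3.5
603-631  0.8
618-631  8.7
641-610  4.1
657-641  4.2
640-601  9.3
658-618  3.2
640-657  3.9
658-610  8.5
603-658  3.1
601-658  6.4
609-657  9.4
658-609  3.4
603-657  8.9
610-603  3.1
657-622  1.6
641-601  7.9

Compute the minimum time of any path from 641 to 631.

8 s

Settle nodes by increasing distance from 641:
641: 0
610: 4.1  (via 641)
657: 4.2  (via 641)
622: 5.8  (via 657)
609: 6  (via 610)
603: 7.2  (via 610)
601: 7.9  (via 641)
631: 8  (via 603)
Shortest route: 641 → 610 → 603 → 631 = 8 s.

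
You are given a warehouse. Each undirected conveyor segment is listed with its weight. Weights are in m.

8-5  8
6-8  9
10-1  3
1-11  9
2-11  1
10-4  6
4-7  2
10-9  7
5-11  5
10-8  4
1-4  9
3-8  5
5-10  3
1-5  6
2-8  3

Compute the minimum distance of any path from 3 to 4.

15 m

Candidate routes:
3 → 8 → 10 → 1 → 4: 5+4+3+9 = 21
3 → 8 → 5 → 10 → 4: 5+8+3+6 = 22
3 → 8 → 2 → 11 → 5 → 10 → 4: 5+3+1+5+3+6 = 23
3 → 8 → 10 → 4: 5+4+6 = 15
The minimum is 15 m via 3 → 8 → 10 → 4.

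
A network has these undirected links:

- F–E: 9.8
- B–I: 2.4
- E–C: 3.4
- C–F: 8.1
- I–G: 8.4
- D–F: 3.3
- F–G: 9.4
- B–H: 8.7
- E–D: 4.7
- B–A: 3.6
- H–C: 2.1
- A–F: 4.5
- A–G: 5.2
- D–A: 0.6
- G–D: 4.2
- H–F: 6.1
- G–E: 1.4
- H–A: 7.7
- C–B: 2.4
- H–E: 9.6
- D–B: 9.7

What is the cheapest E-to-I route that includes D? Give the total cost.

11.3

Best E to D: E → D costing 4.7
Best D to I: D → A → B → I costing 6.6
Total via D: 4.7 + 6.6 = 11.3.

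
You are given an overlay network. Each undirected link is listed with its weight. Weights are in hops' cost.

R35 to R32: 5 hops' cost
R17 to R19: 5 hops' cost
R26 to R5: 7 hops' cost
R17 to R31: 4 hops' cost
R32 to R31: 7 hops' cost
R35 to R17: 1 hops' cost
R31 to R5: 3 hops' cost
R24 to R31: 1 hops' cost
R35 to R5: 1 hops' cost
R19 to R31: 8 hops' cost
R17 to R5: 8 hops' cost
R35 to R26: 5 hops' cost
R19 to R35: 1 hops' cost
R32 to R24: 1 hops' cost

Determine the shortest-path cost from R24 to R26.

10 hops' cost

Candidate routes:
R24–R32–R35–R26: 1+5+5 = 11
R24–R31–R5–R26: 1+3+7 = 11
R24–R31–R17–R35–R26: 1+4+1+5 = 11
R24–R31–R5–R35–R26: 1+3+1+5 = 10
The minimum is 10 hops' cost via R24–R31–R5–R35–R26.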